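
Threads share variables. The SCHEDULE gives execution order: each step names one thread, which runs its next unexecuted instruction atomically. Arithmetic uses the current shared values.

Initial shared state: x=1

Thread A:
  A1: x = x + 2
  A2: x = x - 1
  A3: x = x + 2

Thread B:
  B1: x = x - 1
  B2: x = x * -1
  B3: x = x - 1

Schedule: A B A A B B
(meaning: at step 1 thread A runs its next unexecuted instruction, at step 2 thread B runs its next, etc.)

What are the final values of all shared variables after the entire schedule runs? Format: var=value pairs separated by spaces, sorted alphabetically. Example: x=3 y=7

Step 1: thread A executes A1 (x = x + 2). Shared: x=3. PCs: A@1 B@0
Step 2: thread B executes B1 (x = x - 1). Shared: x=2. PCs: A@1 B@1
Step 3: thread A executes A2 (x = x - 1). Shared: x=1. PCs: A@2 B@1
Step 4: thread A executes A3 (x = x + 2). Shared: x=3. PCs: A@3 B@1
Step 5: thread B executes B2 (x = x * -1). Shared: x=-3. PCs: A@3 B@2
Step 6: thread B executes B3 (x = x - 1). Shared: x=-4. PCs: A@3 B@3

Answer: x=-4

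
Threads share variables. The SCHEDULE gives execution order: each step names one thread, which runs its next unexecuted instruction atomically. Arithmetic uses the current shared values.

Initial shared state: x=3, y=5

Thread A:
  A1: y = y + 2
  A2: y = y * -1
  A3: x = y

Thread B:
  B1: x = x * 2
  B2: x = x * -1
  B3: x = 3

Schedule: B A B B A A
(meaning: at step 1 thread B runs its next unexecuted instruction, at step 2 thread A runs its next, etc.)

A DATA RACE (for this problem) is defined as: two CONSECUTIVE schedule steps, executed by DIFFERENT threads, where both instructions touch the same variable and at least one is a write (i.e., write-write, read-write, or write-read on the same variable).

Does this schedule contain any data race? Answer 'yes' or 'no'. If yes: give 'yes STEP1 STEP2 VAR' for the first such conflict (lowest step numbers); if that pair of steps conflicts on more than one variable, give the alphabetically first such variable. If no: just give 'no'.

Answer: no

Derivation:
Steps 1,2: B(r=x,w=x) vs A(r=y,w=y). No conflict.
Steps 2,3: A(r=y,w=y) vs B(r=x,w=x). No conflict.
Steps 3,4: same thread (B). No race.
Steps 4,5: B(r=-,w=x) vs A(r=y,w=y). No conflict.
Steps 5,6: same thread (A). No race.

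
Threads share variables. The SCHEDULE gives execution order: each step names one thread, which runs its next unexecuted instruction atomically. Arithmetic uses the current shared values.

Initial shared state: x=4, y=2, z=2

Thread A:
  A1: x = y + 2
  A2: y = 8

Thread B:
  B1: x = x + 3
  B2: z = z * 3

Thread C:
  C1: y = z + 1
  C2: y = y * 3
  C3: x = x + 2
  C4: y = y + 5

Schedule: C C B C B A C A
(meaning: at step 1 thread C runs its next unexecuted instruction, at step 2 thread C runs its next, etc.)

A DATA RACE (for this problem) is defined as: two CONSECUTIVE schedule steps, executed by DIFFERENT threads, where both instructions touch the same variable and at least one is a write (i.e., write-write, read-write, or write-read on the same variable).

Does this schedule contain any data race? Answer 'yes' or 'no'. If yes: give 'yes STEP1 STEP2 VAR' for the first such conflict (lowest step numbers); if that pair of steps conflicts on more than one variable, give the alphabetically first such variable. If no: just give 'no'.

Steps 1,2: same thread (C). No race.
Steps 2,3: C(r=y,w=y) vs B(r=x,w=x). No conflict.
Steps 3,4: B(x = x + 3) vs C(x = x + 2). RACE on x (W-W).
Steps 4,5: C(r=x,w=x) vs B(r=z,w=z). No conflict.
Steps 5,6: B(r=z,w=z) vs A(r=y,w=x). No conflict.
Steps 6,7: A(x = y + 2) vs C(y = y + 5). RACE on y (R-W).
Steps 7,8: C(y = y + 5) vs A(y = 8). RACE on y (W-W).
First conflict at steps 3,4.

Answer: yes 3 4 x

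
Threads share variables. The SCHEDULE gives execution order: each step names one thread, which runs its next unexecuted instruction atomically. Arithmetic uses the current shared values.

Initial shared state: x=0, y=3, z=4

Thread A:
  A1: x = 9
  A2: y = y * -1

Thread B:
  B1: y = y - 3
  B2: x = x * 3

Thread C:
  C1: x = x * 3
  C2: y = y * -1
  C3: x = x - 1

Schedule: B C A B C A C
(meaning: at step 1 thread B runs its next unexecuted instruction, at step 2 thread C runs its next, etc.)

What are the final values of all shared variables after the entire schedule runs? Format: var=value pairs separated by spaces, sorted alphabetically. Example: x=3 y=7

Step 1: thread B executes B1 (y = y - 3). Shared: x=0 y=0 z=4. PCs: A@0 B@1 C@0
Step 2: thread C executes C1 (x = x * 3). Shared: x=0 y=0 z=4. PCs: A@0 B@1 C@1
Step 3: thread A executes A1 (x = 9). Shared: x=9 y=0 z=4. PCs: A@1 B@1 C@1
Step 4: thread B executes B2 (x = x * 3). Shared: x=27 y=0 z=4. PCs: A@1 B@2 C@1
Step 5: thread C executes C2 (y = y * -1). Shared: x=27 y=0 z=4. PCs: A@1 B@2 C@2
Step 6: thread A executes A2 (y = y * -1). Shared: x=27 y=0 z=4. PCs: A@2 B@2 C@2
Step 7: thread C executes C3 (x = x - 1). Shared: x=26 y=0 z=4. PCs: A@2 B@2 C@3

Answer: x=26 y=0 z=4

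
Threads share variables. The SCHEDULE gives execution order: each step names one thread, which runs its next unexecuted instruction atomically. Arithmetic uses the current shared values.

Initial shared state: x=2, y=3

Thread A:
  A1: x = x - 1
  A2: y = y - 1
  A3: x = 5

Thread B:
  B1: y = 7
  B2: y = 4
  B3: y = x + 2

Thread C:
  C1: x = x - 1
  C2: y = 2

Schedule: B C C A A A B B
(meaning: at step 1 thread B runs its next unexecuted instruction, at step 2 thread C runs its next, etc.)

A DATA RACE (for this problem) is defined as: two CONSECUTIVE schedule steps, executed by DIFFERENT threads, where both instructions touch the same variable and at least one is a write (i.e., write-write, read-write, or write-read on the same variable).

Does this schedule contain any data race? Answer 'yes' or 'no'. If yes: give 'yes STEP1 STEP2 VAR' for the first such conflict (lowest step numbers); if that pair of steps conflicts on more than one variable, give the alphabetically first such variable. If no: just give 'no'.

Answer: no

Derivation:
Steps 1,2: B(r=-,w=y) vs C(r=x,w=x). No conflict.
Steps 2,3: same thread (C). No race.
Steps 3,4: C(r=-,w=y) vs A(r=x,w=x). No conflict.
Steps 4,5: same thread (A). No race.
Steps 5,6: same thread (A). No race.
Steps 6,7: A(r=-,w=x) vs B(r=-,w=y). No conflict.
Steps 7,8: same thread (B). No race.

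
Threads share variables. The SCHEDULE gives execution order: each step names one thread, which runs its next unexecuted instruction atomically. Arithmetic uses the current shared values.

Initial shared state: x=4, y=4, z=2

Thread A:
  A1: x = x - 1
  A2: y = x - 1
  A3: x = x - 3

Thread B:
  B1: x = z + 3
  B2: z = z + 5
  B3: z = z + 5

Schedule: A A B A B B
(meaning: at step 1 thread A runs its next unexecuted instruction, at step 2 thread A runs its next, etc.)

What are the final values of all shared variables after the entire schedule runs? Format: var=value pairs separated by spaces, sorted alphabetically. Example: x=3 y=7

Answer: x=2 y=2 z=12

Derivation:
Step 1: thread A executes A1 (x = x - 1). Shared: x=3 y=4 z=2. PCs: A@1 B@0
Step 2: thread A executes A2 (y = x - 1). Shared: x=3 y=2 z=2. PCs: A@2 B@0
Step 3: thread B executes B1 (x = z + 3). Shared: x=5 y=2 z=2. PCs: A@2 B@1
Step 4: thread A executes A3 (x = x - 3). Shared: x=2 y=2 z=2. PCs: A@3 B@1
Step 5: thread B executes B2 (z = z + 5). Shared: x=2 y=2 z=7. PCs: A@3 B@2
Step 6: thread B executes B3 (z = z + 5). Shared: x=2 y=2 z=12. PCs: A@3 B@3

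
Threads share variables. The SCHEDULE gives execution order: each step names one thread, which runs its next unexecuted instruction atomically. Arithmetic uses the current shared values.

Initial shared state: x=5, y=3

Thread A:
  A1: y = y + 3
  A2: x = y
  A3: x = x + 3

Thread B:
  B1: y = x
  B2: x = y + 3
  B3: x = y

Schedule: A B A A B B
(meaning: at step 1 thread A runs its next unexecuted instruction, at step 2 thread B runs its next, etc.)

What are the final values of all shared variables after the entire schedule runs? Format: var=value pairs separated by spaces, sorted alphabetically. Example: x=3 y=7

Answer: x=5 y=5

Derivation:
Step 1: thread A executes A1 (y = y + 3). Shared: x=5 y=6. PCs: A@1 B@0
Step 2: thread B executes B1 (y = x). Shared: x=5 y=5. PCs: A@1 B@1
Step 3: thread A executes A2 (x = y). Shared: x=5 y=5. PCs: A@2 B@1
Step 4: thread A executes A3 (x = x + 3). Shared: x=8 y=5. PCs: A@3 B@1
Step 5: thread B executes B2 (x = y + 3). Shared: x=8 y=5. PCs: A@3 B@2
Step 6: thread B executes B3 (x = y). Shared: x=5 y=5. PCs: A@3 B@3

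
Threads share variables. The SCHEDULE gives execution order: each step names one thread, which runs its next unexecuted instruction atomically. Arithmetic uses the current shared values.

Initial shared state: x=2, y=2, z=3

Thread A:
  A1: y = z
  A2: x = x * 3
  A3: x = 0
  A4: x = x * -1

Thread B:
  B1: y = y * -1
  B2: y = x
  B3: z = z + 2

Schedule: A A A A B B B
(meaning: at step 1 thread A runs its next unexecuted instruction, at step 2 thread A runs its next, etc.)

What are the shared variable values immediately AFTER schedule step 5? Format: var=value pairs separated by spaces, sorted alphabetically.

Step 1: thread A executes A1 (y = z). Shared: x=2 y=3 z=3. PCs: A@1 B@0
Step 2: thread A executes A2 (x = x * 3). Shared: x=6 y=3 z=3. PCs: A@2 B@0
Step 3: thread A executes A3 (x = 0). Shared: x=0 y=3 z=3. PCs: A@3 B@0
Step 4: thread A executes A4 (x = x * -1). Shared: x=0 y=3 z=3. PCs: A@4 B@0
Step 5: thread B executes B1 (y = y * -1). Shared: x=0 y=-3 z=3. PCs: A@4 B@1

Answer: x=0 y=-3 z=3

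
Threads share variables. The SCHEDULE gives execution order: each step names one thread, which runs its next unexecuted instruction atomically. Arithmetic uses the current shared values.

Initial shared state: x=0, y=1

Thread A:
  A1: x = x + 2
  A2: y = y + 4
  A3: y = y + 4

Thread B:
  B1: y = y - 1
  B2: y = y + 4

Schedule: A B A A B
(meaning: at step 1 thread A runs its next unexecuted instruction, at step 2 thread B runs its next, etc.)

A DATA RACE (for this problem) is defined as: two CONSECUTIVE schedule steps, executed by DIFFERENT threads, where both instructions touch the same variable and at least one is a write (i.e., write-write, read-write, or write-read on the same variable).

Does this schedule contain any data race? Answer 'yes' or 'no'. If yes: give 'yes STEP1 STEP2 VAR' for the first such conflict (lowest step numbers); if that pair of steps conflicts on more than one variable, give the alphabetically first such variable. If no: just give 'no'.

Steps 1,2: A(r=x,w=x) vs B(r=y,w=y). No conflict.
Steps 2,3: B(y = y - 1) vs A(y = y + 4). RACE on y (W-W).
Steps 3,4: same thread (A). No race.
Steps 4,5: A(y = y + 4) vs B(y = y + 4). RACE on y (W-W).
First conflict at steps 2,3.

Answer: yes 2 3 y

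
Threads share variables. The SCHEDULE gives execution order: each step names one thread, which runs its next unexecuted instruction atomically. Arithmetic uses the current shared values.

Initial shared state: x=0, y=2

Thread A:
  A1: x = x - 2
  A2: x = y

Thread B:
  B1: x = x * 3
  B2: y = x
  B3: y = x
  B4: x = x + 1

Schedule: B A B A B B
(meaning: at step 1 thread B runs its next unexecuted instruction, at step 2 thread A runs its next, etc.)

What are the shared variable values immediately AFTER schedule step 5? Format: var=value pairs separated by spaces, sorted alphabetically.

Answer: x=-2 y=-2

Derivation:
Step 1: thread B executes B1 (x = x * 3). Shared: x=0 y=2. PCs: A@0 B@1
Step 2: thread A executes A1 (x = x - 2). Shared: x=-2 y=2. PCs: A@1 B@1
Step 3: thread B executes B2 (y = x). Shared: x=-2 y=-2. PCs: A@1 B@2
Step 4: thread A executes A2 (x = y). Shared: x=-2 y=-2. PCs: A@2 B@2
Step 5: thread B executes B3 (y = x). Shared: x=-2 y=-2. PCs: A@2 B@3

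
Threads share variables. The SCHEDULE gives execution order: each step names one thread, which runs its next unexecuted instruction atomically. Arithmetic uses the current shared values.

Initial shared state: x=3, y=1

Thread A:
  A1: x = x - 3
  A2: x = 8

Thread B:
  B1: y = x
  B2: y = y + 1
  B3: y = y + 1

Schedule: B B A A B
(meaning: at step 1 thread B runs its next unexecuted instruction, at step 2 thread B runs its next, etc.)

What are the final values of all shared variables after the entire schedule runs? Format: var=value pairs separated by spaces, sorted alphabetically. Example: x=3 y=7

Answer: x=8 y=5

Derivation:
Step 1: thread B executes B1 (y = x). Shared: x=3 y=3. PCs: A@0 B@1
Step 2: thread B executes B2 (y = y + 1). Shared: x=3 y=4. PCs: A@0 B@2
Step 3: thread A executes A1 (x = x - 3). Shared: x=0 y=4. PCs: A@1 B@2
Step 4: thread A executes A2 (x = 8). Shared: x=8 y=4. PCs: A@2 B@2
Step 5: thread B executes B3 (y = y + 1). Shared: x=8 y=5. PCs: A@2 B@3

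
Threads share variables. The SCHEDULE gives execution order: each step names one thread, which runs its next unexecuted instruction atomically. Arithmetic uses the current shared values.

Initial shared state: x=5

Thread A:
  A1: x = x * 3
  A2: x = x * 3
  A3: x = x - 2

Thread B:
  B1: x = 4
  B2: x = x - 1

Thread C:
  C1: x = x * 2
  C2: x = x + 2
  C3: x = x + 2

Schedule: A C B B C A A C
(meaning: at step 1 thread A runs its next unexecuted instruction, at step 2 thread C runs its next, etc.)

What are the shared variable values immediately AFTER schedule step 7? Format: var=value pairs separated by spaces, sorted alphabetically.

Answer: x=13

Derivation:
Step 1: thread A executes A1 (x = x * 3). Shared: x=15. PCs: A@1 B@0 C@0
Step 2: thread C executes C1 (x = x * 2). Shared: x=30. PCs: A@1 B@0 C@1
Step 3: thread B executes B1 (x = 4). Shared: x=4. PCs: A@1 B@1 C@1
Step 4: thread B executes B2 (x = x - 1). Shared: x=3. PCs: A@1 B@2 C@1
Step 5: thread C executes C2 (x = x + 2). Shared: x=5. PCs: A@1 B@2 C@2
Step 6: thread A executes A2 (x = x * 3). Shared: x=15. PCs: A@2 B@2 C@2
Step 7: thread A executes A3 (x = x - 2). Shared: x=13. PCs: A@3 B@2 C@2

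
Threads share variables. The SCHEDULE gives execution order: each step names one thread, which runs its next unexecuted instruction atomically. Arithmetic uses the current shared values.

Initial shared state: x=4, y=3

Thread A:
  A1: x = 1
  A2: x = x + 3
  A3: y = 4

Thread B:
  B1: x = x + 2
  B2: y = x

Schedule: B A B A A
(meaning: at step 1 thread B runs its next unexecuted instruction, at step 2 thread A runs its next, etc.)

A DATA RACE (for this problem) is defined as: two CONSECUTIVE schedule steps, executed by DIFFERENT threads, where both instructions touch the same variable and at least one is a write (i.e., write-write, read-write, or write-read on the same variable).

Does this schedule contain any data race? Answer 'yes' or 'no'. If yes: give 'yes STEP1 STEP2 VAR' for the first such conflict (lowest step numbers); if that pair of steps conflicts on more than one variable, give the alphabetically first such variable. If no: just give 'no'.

Answer: yes 1 2 x

Derivation:
Steps 1,2: B(x = x + 2) vs A(x = 1). RACE on x (W-W).
Steps 2,3: A(x = 1) vs B(y = x). RACE on x (W-R).
Steps 3,4: B(y = x) vs A(x = x + 3). RACE on x (R-W).
Steps 4,5: same thread (A). No race.
First conflict at steps 1,2.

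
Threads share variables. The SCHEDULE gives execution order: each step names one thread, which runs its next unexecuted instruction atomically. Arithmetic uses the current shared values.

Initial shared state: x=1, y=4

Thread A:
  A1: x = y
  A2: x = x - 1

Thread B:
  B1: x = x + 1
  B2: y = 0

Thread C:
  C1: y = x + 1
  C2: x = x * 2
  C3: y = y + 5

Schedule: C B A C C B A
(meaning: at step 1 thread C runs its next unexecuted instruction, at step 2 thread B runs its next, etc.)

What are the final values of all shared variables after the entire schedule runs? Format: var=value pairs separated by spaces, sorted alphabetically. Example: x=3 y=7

Answer: x=3 y=0

Derivation:
Step 1: thread C executes C1 (y = x + 1). Shared: x=1 y=2. PCs: A@0 B@0 C@1
Step 2: thread B executes B1 (x = x + 1). Shared: x=2 y=2. PCs: A@0 B@1 C@1
Step 3: thread A executes A1 (x = y). Shared: x=2 y=2. PCs: A@1 B@1 C@1
Step 4: thread C executes C2 (x = x * 2). Shared: x=4 y=2. PCs: A@1 B@1 C@2
Step 5: thread C executes C3 (y = y + 5). Shared: x=4 y=7. PCs: A@1 B@1 C@3
Step 6: thread B executes B2 (y = 0). Shared: x=4 y=0. PCs: A@1 B@2 C@3
Step 7: thread A executes A2 (x = x - 1). Shared: x=3 y=0. PCs: A@2 B@2 C@3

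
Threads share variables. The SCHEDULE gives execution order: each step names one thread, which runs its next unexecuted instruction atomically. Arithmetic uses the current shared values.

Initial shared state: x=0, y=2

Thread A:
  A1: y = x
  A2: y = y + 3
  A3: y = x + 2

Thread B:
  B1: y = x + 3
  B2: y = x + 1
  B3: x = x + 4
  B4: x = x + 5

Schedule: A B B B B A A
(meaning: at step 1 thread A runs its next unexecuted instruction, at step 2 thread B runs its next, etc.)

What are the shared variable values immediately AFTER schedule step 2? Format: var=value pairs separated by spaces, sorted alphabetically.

Step 1: thread A executes A1 (y = x). Shared: x=0 y=0. PCs: A@1 B@0
Step 2: thread B executes B1 (y = x + 3). Shared: x=0 y=3. PCs: A@1 B@1

Answer: x=0 y=3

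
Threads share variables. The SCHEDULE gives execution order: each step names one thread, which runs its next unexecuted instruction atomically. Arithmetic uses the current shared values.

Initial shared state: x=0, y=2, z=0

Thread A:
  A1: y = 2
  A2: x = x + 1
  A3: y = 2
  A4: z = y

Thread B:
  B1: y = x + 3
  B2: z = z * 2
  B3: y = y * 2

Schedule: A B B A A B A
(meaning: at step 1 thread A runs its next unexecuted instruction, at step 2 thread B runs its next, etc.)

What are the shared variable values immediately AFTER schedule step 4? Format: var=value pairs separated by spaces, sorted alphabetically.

Step 1: thread A executes A1 (y = 2). Shared: x=0 y=2 z=0. PCs: A@1 B@0
Step 2: thread B executes B1 (y = x + 3). Shared: x=0 y=3 z=0. PCs: A@1 B@1
Step 3: thread B executes B2 (z = z * 2). Shared: x=0 y=3 z=0. PCs: A@1 B@2
Step 4: thread A executes A2 (x = x + 1). Shared: x=1 y=3 z=0. PCs: A@2 B@2

Answer: x=1 y=3 z=0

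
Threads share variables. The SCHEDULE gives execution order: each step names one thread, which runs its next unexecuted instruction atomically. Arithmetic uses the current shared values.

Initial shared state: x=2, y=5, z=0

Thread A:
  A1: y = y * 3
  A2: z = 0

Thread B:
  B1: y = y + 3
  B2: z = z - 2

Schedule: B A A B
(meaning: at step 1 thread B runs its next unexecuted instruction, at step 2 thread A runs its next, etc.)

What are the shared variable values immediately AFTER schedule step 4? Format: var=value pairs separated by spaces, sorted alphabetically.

Step 1: thread B executes B1 (y = y + 3). Shared: x=2 y=8 z=0. PCs: A@0 B@1
Step 2: thread A executes A1 (y = y * 3). Shared: x=2 y=24 z=0. PCs: A@1 B@1
Step 3: thread A executes A2 (z = 0). Shared: x=2 y=24 z=0. PCs: A@2 B@1
Step 4: thread B executes B2 (z = z - 2). Shared: x=2 y=24 z=-2. PCs: A@2 B@2

Answer: x=2 y=24 z=-2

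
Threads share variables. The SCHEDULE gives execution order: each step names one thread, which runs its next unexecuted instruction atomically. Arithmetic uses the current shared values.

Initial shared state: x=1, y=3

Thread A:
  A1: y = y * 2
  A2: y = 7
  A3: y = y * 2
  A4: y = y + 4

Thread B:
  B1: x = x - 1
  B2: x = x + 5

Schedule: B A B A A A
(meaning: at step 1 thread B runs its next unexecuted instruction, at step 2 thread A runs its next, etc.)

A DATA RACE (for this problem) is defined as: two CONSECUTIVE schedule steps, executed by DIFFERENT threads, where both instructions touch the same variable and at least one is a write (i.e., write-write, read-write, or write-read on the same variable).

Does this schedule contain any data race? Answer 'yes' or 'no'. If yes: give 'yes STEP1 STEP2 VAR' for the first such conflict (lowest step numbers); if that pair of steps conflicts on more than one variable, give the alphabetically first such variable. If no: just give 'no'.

Steps 1,2: B(r=x,w=x) vs A(r=y,w=y). No conflict.
Steps 2,3: A(r=y,w=y) vs B(r=x,w=x). No conflict.
Steps 3,4: B(r=x,w=x) vs A(r=-,w=y). No conflict.
Steps 4,5: same thread (A). No race.
Steps 5,6: same thread (A). No race.

Answer: no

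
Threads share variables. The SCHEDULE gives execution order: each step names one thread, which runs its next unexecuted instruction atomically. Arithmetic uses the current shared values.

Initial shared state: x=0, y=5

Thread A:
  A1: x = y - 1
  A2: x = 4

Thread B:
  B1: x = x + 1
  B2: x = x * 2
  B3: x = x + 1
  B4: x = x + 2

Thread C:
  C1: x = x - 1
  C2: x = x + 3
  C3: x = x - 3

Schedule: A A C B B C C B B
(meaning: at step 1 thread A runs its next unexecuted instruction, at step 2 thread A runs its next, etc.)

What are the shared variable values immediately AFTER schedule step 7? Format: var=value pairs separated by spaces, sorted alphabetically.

Step 1: thread A executes A1 (x = y - 1). Shared: x=4 y=5. PCs: A@1 B@0 C@0
Step 2: thread A executes A2 (x = 4). Shared: x=4 y=5. PCs: A@2 B@0 C@0
Step 3: thread C executes C1 (x = x - 1). Shared: x=3 y=5. PCs: A@2 B@0 C@1
Step 4: thread B executes B1 (x = x + 1). Shared: x=4 y=5. PCs: A@2 B@1 C@1
Step 5: thread B executes B2 (x = x * 2). Shared: x=8 y=5. PCs: A@2 B@2 C@1
Step 6: thread C executes C2 (x = x + 3). Shared: x=11 y=5. PCs: A@2 B@2 C@2
Step 7: thread C executes C3 (x = x - 3). Shared: x=8 y=5. PCs: A@2 B@2 C@3

Answer: x=8 y=5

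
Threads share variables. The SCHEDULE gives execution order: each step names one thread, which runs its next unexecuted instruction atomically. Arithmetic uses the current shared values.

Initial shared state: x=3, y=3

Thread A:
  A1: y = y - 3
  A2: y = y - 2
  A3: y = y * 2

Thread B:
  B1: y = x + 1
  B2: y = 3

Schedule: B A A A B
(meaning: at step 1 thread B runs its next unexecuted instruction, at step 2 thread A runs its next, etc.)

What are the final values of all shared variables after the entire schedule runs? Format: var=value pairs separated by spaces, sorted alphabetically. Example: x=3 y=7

Step 1: thread B executes B1 (y = x + 1). Shared: x=3 y=4. PCs: A@0 B@1
Step 2: thread A executes A1 (y = y - 3). Shared: x=3 y=1. PCs: A@1 B@1
Step 3: thread A executes A2 (y = y - 2). Shared: x=3 y=-1. PCs: A@2 B@1
Step 4: thread A executes A3 (y = y * 2). Shared: x=3 y=-2. PCs: A@3 B@1
Step 5: thread B executes B2 (y = 3). Shared: x=3 y=3. PCs: A@3 B@2

Answer: x=3 y=3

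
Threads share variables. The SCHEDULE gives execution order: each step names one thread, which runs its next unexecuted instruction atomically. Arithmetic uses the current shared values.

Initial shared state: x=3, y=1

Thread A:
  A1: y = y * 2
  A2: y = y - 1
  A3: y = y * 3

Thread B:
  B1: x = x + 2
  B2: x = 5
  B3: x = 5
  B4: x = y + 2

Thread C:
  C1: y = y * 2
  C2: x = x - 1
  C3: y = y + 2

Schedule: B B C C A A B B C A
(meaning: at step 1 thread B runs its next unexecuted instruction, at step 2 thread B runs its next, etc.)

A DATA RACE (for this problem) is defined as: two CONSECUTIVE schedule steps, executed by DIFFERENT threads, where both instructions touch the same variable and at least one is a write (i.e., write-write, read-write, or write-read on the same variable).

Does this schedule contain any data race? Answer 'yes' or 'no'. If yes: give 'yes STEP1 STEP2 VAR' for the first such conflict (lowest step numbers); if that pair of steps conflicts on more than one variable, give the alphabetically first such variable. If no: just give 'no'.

Steps 1,2: same thread (B). No race.
Steps 2,3: B(r=-,w=x) vs C(r=y,w=y). No conflict.
Steps 3,4: same thread (C). No race.
Steps 4,5: C(r=x,w=x) vs A(r=y,w=y). No conflict.
Steps 5,6: same thread (A). No race.
Steps 6,7: A(r=y,w=y) vs B(r=-,w=x). No conflict.
Steps 7,8: same thread (B). No race.
Steps 8,9: B(x = y + 2) vs C(y = y + 2). RACE on y (R-W).
Steps 9,10: C(y = y + 2) vs A(y = y * 3). RACE on y (W-W).
First conflict at steps 8,9.

Answer: yes 8 9 y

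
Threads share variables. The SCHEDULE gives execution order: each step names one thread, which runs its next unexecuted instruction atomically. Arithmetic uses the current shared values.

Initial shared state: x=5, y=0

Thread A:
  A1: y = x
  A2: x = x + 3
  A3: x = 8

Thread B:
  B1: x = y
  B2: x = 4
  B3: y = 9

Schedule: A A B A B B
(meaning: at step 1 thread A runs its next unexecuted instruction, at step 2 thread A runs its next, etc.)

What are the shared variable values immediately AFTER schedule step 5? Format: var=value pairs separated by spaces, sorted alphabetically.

Answer: x=4 y=5

Derivation:
Step 1: thread A executes A1 (y = x). Shared: x=5 y=5. PCs: A@1 B@0
Step 2: thread A executes A2 (x = x + 3). Shared: x=8 y=5. PCs: A@2 B@0
Step 3: thread B executes B1 (x = y). Shared: x=5 y=5. PCs: A@2 B@1
Step 4: thread A executes A3 (x = 8). Shared: x=8 y=5. PCs: A@3 B@1
Step 5: thread B executes B2 (x = 4). Shared: x=4 y=5. PCs: A@3 B@2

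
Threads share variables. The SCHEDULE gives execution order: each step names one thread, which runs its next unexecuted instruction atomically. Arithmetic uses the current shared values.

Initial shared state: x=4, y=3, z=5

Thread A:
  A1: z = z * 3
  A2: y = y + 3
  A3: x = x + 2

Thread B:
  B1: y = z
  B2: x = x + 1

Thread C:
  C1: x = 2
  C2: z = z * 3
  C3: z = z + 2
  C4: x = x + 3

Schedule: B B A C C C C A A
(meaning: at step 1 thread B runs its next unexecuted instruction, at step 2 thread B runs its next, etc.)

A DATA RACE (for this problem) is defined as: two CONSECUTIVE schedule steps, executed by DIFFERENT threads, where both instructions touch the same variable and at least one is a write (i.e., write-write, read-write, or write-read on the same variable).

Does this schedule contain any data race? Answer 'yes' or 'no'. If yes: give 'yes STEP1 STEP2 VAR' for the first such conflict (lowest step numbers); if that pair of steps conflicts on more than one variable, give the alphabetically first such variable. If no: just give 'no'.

Answer: no

Derivation:
Steps 1,2: same thread (B). No race.
Steps 2,3: B(r=x,w=x) vs A(r=z,w=z). No conflict.
Steps 3,4: A(r=z,w=z) vs C(r=-,w=x). No conflict.
Steps 4,5: same thread (C). No race.
Steps 5,6: same thread (C). No race.
Steps 6,7: same thread (C). No race.
Steps 7,8: C(r=x,w=x) vs A(r=y,w=y). No conflict.
Steps 8,9: same thread (A). No race.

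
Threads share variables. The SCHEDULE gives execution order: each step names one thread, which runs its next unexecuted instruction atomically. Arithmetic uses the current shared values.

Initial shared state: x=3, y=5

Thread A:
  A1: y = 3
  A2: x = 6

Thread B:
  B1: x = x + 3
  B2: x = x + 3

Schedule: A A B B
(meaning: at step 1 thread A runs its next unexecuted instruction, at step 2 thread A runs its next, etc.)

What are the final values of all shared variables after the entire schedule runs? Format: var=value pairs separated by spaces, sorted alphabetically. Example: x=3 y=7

Step 1: thread A executes A1 (y = 3). Shared: x=3 y=3. PCs: A@1 B@0
Step 2: thread A executes A2 (x = 6). Shared: x=6 y=3. PCs: A@2 B@0
Step 3: thread B executes B1 (x = x + 3). Shared: x=9 y=3. PCs: A@2 B@1
Step 4: thread B executes B2 (x = x + 3). Shared: x=12 y=3. PCs: A@2 B@2

Answer: x=12 y=3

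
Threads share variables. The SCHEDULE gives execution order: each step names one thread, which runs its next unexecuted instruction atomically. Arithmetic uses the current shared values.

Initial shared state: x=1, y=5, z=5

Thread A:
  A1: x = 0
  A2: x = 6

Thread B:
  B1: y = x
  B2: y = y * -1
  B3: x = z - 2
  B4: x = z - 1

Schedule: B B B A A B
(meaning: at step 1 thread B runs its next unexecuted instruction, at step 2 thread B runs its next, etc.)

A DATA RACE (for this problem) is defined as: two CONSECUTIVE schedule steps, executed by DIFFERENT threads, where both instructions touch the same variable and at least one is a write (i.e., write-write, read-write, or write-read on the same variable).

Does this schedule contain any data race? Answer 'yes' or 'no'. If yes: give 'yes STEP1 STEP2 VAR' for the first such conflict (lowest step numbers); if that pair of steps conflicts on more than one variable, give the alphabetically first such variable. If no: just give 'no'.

Answer: yes 3 4 x

Derivation:
Steps 1,2: same thread (B). No race.
Steps 2,3: same thread (B). No race.
Steps 3,4: B(x = z - 2) vs A(x = 0). RACE on x (W-W).
Steps 4,5: same thread (A). No race.
Steps 5,6: A(x = 6) vs B(x = z - 1). RACE on x (W-W).
First conflict at steps 3,4.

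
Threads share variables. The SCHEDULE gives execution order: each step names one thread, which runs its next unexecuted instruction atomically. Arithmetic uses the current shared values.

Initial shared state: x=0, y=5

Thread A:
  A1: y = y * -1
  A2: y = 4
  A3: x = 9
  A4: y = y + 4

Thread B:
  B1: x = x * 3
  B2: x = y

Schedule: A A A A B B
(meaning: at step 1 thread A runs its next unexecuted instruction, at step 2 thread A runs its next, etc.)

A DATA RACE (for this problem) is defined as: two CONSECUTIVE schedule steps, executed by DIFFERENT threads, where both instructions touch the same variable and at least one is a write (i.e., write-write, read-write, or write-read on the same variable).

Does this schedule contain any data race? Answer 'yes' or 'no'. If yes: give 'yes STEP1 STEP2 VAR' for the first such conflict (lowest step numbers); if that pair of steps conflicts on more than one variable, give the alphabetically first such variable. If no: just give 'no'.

Steps 1,2: same thread (A). No race.
Steps 2,3: same thread (A). No race.
Steps 3,4: same thread (A). No race.
Steps 4,5: A(r=y,w=y) vs B(r=x,w=x). No conflict.
Steps 5,6: same thread (B). No race.

Answer: no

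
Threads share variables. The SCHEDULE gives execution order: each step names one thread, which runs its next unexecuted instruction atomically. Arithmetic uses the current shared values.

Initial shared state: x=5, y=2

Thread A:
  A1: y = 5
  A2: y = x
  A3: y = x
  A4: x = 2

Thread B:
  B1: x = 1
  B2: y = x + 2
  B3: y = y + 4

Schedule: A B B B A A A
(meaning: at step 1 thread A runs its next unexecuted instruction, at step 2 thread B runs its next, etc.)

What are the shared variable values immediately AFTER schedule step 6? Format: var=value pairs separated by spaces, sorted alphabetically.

Step 1: thread A executes A1 (y = 5). Shared: x=5 y=5. PCs: A@1 B@0
Step 2: thread B executes B1 (x = 1). Shared: x=1 y=5. PCs: A@1 B@1
Step 3: thread B executes B2 (y = x + 2). Shared: x=1 y=3. PCs: A@1 B@2
Step 4: thread B executes B3 (y = y + 4). Shared: x=1 y=7. PCs: A@1 B@3
Step 5: thread A executes A2 (y = x). Shared: x=1 y=1. PCs: A@2 B@3
Step 6: thread A executes A3 (y = x). Shared: x=1 y=1. PCs: A@3 B@3

Answer: x=1 y=1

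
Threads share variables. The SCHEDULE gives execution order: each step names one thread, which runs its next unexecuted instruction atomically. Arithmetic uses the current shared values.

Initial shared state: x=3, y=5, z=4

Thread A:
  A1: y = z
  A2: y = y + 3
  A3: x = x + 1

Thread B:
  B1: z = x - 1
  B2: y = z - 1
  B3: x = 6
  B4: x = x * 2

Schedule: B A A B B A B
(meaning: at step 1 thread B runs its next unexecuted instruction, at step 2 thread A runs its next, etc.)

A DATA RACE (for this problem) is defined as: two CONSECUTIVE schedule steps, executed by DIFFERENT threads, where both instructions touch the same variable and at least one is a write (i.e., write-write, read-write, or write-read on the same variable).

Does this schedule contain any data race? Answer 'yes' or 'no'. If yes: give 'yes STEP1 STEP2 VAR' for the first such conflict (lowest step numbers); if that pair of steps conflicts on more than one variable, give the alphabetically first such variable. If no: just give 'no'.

Steps 1,2: B(z = x - 1) vs A(y = z). RACE on z (W-R).
Steps 2,3: same thread (A). No race.
Steps 3,4: A(y = y + 3) vs B(y = z - 1). RACE on y (W-W).
Steps 4,5: same thread (B). No race.
Steps 5,6: B(x = 6) vs A(x = x + 1). RACE on x (W-W).
Steps 6,7: A(x = x + 1) vs B(x = x * 2). RACE on x (W-W).
First conflict at steps 1,2.

Answer: yes 1 2 z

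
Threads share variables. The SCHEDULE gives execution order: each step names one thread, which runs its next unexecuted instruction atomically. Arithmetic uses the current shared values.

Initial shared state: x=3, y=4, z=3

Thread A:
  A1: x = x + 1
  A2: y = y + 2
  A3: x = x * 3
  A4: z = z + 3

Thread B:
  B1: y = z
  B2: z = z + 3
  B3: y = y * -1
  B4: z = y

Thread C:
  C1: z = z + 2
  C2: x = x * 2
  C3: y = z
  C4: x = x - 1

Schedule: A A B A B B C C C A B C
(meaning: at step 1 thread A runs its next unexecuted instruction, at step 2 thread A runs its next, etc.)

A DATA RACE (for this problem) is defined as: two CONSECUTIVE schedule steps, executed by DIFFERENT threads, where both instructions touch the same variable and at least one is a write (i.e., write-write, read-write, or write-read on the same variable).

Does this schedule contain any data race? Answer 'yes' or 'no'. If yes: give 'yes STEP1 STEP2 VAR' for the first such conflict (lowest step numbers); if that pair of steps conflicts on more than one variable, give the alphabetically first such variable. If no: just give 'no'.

Steps 1,2: same thread (A). No race.
Steps 2,3: A(y = y + 2) vs B(y = z). RACE on y (W-W).
Steps 3,4: B(r=z,w=y) vs A(r=x,w=x). No conflict.
Steps 4,5: A(r=x,w=x) vs B(r=z,w=z). No conflict.
Steps 5,6: same thread (B). No race.
Steps 6,7: B(r=y,w=y) vs C(r=z,w=z). No conflict.
Steps 7,8: same thread (C). No race.
Steps 8,9: same thread (C). No race.
Steps 9,10: C(y = z) vs A(z = z + 3). RACE on z (R-W).
Steps 10,11: A(z = z + 3) vs B(z = y). RACE on z (W-W).
Steps 11,12: B(r=y,w=z) vs C(r=x,w=x). No conflict.
First conflict at steps 2,3.

Answer: yes 2 3 y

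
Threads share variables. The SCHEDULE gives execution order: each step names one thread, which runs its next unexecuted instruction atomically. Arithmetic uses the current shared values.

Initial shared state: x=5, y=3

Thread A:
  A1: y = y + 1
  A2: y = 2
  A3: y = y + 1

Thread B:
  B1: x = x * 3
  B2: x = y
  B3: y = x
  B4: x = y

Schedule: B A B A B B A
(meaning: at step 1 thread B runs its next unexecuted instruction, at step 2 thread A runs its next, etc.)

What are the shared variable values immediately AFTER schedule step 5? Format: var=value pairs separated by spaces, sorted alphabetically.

Step 1: thread B executes B1 (x = x * 3). Shared: x=15 y=3. PCs: A@0 B@1
Step 2: thread A executes A1 (y = y + 1). Shared: x=15 y=4. PCs: A@1 B@1
Step 3: thread B executes B2 (x = y). Shared: x=4 y=4. PCs: A@1 B@2
Step 4: thread A executes A2 (y = 2). Shared: x=4 y=2. PCs: A@2 B@2
Step 5: thread B executes B3 (y = x). Shared: x=4 y=4. PCs: A@2 B@3

Answer: x=4 y=4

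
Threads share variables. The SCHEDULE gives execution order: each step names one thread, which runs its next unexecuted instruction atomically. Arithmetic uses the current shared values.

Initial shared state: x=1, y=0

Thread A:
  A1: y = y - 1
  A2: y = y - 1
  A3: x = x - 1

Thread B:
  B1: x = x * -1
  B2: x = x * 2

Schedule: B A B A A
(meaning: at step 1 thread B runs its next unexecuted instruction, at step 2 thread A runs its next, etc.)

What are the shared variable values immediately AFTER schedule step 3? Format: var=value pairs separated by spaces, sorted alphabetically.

Answer: x=-2 y=-1

Derivation:
Step 1: thread B executes B1 (x = x * -1). Shared: x=-1 y=0. PCs: A@0 B@1
Step 2: thread A executes A1 (y = y - 1). Shared: x=-1 y=-1. PCs: A@1 B@1
Step 3: thread B executes B2 (x = x * 2). Shared: x=-2 y=-1. PCs: A@1 B@2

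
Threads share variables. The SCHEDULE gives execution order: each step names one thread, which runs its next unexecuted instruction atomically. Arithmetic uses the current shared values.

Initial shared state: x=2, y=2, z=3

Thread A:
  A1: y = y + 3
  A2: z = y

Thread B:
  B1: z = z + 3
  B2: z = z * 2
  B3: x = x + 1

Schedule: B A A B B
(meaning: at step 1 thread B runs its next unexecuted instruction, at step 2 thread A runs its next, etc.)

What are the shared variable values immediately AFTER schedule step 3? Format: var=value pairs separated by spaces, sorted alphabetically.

Step 1: thread B executes B1 (z = z + 3). Shared: x=2 y=2 z=6. PCs: A@0 B@1
Step 2: thread A executes A1 (y = y + 3). Shared: x=2 y=5 z=6. PCs: A@1 B@1
Step 3: thread A executes A2 (z = y). Shared: x=2 y=5 z=5. PCs: A@2 B@1

Answer: x=2 y=5 z=5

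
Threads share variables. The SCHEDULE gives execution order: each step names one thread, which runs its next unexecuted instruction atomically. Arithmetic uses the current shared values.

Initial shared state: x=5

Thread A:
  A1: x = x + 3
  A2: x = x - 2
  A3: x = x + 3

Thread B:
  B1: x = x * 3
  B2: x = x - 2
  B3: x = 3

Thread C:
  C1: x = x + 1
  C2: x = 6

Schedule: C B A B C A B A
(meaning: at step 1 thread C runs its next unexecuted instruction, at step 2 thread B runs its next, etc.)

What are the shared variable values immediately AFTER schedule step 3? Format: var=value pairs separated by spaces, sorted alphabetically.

Step 1: thread C executes C1 (x = x + 1). Shared: x=6. PCs: A@0 B@0 C@1
Step 2: thread B executes B1 (x = x * 3). Shared: x=18. PCs: A@0 B@1 C@1
Step 3: thread A executes A1 (x = x + 3). Shared: x=21. PCs: A@1 B@1 C@1

Answer: x=21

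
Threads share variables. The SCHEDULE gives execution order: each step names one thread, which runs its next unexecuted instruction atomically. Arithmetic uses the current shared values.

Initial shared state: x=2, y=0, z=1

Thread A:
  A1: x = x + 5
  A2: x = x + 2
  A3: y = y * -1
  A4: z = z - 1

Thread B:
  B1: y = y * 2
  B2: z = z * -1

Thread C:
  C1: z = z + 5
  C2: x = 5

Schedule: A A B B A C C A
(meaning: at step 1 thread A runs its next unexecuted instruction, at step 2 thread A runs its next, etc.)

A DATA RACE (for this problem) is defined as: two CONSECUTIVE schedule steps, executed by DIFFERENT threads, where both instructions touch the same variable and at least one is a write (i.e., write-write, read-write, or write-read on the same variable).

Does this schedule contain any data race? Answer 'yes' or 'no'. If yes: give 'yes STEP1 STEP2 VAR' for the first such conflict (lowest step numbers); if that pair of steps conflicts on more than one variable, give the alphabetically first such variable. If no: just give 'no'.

Steps 1,2: same thread (A). No race.
Steps 2,3: A(r=x,w=x) vs B(r=y,w=y). No conflict.
Steps 3,4: same thread (B). No race.
Steps 4,5: B(r=z,w=z) vs A(r=y,w=y). No conflict.
Steps 5,6: A(r=y,w=y) vs C(r=z,w=z). No conflict.
Steps 6,7: same thread (C). No race.
Steps 7,8: C(r=-,w=x) vs A(r=z,w=z). No conflict.

Answer: no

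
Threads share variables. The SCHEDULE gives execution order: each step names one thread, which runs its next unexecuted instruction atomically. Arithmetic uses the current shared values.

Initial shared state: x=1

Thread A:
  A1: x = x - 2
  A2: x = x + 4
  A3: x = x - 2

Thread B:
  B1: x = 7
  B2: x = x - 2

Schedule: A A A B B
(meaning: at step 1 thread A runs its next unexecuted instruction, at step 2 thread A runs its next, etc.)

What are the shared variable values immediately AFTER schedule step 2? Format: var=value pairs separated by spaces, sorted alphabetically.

Step 1: thread A executes A1 (x = x - 2). Shared: x=-1. PCs: A@1 B@0
Step 2: thread A executes A2 (x = x + 4). Shared: x=3. PCs: A@2 B@0

Answer: x=3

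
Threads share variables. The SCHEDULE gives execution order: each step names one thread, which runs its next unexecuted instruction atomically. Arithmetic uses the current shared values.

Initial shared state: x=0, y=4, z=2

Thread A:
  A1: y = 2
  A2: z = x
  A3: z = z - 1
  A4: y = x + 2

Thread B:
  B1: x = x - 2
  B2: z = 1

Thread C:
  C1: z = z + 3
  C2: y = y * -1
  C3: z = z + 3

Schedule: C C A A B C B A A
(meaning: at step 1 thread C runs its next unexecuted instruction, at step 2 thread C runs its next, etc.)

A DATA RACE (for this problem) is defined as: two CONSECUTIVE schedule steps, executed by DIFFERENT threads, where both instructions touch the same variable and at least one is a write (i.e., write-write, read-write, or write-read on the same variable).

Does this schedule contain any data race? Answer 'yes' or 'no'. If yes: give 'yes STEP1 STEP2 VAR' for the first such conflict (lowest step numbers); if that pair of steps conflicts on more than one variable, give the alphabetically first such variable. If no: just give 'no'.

Answer: yes 2 3 y

Derivation:
Steps 1,2: same thread (C). No race.
Steps 2,3: C(y = y * -1) vs A(y = 2). RACE on y (W-W).
Steps 3,4: same thread (A). No race.
Steps 4,5: A(z = x) vs B(x = x - 2). RACE on x (R-W).
Steps 5,6: B(r=x,w=x) vs C(r=z,w=z). No conflict.
Steps 6,7: C(z = z + 3) vs B(z = 1). RACE on z (W-W).
Steps 7,8: B(z = 1) vs A(z = z - 1). RACE on z (W-W).
Steps 8,9: same thread (A). No race.
First conflict at steps 2,3.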